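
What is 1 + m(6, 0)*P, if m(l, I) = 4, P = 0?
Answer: 1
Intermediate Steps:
1 + m(6, 0)*P = 1 + 4*0 = 1 + 0 = 1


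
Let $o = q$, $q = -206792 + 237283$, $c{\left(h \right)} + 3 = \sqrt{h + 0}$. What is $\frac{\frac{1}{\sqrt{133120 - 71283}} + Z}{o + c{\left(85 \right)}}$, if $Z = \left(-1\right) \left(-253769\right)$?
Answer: $\frac{7736909272}{929518059} - \frac{253769 \sqrt{85}}{929518059} - \frac{\sqrt{5256145}}{57478608214383} + \frac{30488 \sqrt{61837}}{57478608214383} \approx 8.3211$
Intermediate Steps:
$Z = 253769$
$c{\left(h \right)} = -3 + \sqrt{h}$ ($c{\left(h \right)} = -3 + \sqrt{h + 0} = -3 + \sqrt{h}$)
$q = 30491$
$o = 30491$
$\frac{\frac{1}{\sqrt{133120 - 71283}} + Z}{o + c{\left(85 \right)}} = \frac{\frac{1}{\sqrt{133120 - 71283}} + 253769}{30491 - \left(3 - \sqrt{85}\right)} = \frac{\frac{1}{\sqrt{61837}} + 253769}{30488 + \sqrt{85}} = \frac{\frac{\sqrt{61837}}{61837} + 253769}{30488 + \sqrt{85}} = \frac{253769 + \frac{\sqrt{61837}}{61837}}{30488 + \sqrt{85}}$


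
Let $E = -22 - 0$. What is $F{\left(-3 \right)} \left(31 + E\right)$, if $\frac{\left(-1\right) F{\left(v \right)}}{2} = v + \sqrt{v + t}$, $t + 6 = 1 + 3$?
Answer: $54 - 18 i \sqrt{5} \approx 54.0 - 40.249 i$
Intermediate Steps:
$E = -22$ ($E = -22 + 0 = -22$)
$t = -2$ ($t = -6 + \left(1 + 3\right) = -6 + 4 = -2$)
$F{\left(v \right)} = - 2 v - 2 \sqrt{-2 + v}$ ($F{\left(v \right)} = - 2 \left(v + \sqrt{v - 2}\right) = - 2 \left(v + \sqrt{-2 + v}\right) = - 2 v - 2 \sqrt{-2 + v}$)
$F{\left(-3 \right)} \left(31 + E\right) = \left(\left(-2\right) \left(-3\right) - 2 \sqrt{-2 - 3}\right) \left(31 - 22\right) = \left(6 - 2 \sqrt{-5}\right) 9 = \left(6 - 2 i \sqrt{5}\right) 9 = 54 - 18 i \sqrt{5}$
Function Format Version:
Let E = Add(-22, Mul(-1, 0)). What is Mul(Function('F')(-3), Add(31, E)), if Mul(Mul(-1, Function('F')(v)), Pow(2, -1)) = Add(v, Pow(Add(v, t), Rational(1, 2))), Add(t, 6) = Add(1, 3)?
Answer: Add(54, Mul(-18, I, Pow(5, Rational(1, 2)))) ≈ Add(54.000, Mul(-40.249, I))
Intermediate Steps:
E = -22 (E = Add(-22, 0) = -22)
t = -2 (t = Add(-6, Add(1, 3)) = Add(-6, 4) = -2)
Function('F')(v) = Add(Mul(-2, v), Mul(-2, Pow(Add(-2, v), Rational(1, 2)))) (Function('F')(v) = Mul(-2, Add(v, Pow(Add(v, -2), Rational(1, 2)))) = Mul(-2, Add(v, Pow(Add(-2, v), Rational(1, 2)))) = Add(Mul(-2, v), Mul(-2, Pow(Add(-2, v), Rational(1, 2)))))
Mul(Function('F')(-3), Add(31, E)) = Mul(Add(Mul(-2, -3), Mul(-2, Pow(Add(-2, -3), Rational(1, 2)))), Add(31, -22)) = Mul(Add(6, Mul(-2, Pow(-5, Rational(1, 2)))), 9) = Mul(Add(6, Mul(-2, Mul(I, Pow(5, Rational(1, 2))))), 9) = Mul(Add(6, Mul(-2, I, Pow(5, Rational(1, 2)))), 9) = Add(54, Mul(-18, I, Pow(5, Rational(1, 2))))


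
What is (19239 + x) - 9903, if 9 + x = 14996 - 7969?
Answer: 16354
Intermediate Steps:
x = 7018 (x = -9 + (14996 - 7969) = -9 + 7027 = 7018)
(19239 + x) - 9903 = (19239 + 7018) - 9903 = 26257 - 9903 = 16354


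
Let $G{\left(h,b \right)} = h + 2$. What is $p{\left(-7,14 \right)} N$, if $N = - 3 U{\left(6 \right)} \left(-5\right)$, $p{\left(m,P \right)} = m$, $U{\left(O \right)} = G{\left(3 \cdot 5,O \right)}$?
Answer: $-1785$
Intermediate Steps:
$G{\left(h,b \right)} = 2 + h$
$U{\left(O \right)} = 17$ ($U{\left(O \right)} = 2 + 3 \cdot 5 = 2 + 15 = 17$)
$N = 255$ ($N = \left(-3\right) 17 \left(-5\right) = \left(-51\right) \left(-5\right) = 255$)
$p{\left(-7,14 \right)} N = \left(-7\right) 255 = -1785$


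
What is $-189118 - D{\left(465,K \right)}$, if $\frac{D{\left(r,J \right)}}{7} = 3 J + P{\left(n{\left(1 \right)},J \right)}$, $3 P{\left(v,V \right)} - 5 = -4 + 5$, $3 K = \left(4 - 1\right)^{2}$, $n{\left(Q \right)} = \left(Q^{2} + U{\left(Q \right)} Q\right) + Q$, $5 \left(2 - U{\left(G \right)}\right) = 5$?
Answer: $-189195$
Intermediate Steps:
$U{\left(G \right)} = 1$ ($U{\left(G \right)} = 2 - 1 = 1$)
$n{\left(Q \right)} = Q^{2} + 2 Q$ ($n{\left(Q \right)} = \left(Q^{2} + 1 Q\right) + Q = \left(Q^{2} + Q\right) + Q = \left(Q + Q^{2}\right) + Q = Q^{2} + 2 Q$)
$K = 3$ ($K = \frac{\left(4 - 1\right)^{2}}{3} = \frac{3^{2}}{3} = \frac{1}{3} \cdot 9 = 3$)
$P{\left(v,V \right)} = 2$ ($P{\left(v,V \right)} = \frac{5}{3} + \frac{-4 + 5}{3} = \frac{5}{3} + \frac{1}{3} \cdot 1 = \frac{5}{3} + \frac{1}{3} = 2$)
$D{\left(r,J \right)} = 14 + 21 J$ ($D{\left(r,J \right)} = 7 \left(3 J + 2\right) = 7 \left(2 + 3 J\right) = 14 + 21 J$)
$-189118 - D{\left(465,K \right)} = -189118 - \left(14 + 21 \cdot 3\right) = -189118 - \left(14 + 63\right) = -189118 - 77 = -189195$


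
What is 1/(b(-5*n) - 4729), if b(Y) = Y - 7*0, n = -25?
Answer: -1/4604 ≈ -0.00021720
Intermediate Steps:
b(Y) = Y (b(Y) = Y + 0 = Y)
1/(b(-5*n) - 4729) = 1/(-5*(-25) - 4729) = 1/(125 - 4729) = 1/(-4604) = -1/4604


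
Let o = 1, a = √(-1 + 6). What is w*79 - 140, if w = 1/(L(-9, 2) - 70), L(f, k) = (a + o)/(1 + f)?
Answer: -11103698/78679 + 158*√5/78679 ≈ -141.12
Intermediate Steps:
a = √5 ≈ 2.2361
L(f, k) = (1 + √5)/(1 + f) (L(f, k) = (√5 + 1)/(1 + f) = (1 + √5)/(1 + f))
w = 1/(-561/8 - √5/8) (w = 1/((1 + √5)/(1 - 9) - 70) = 1/((1 + √5)/(-8) - 70) = 1/(-(1 + √5)/8 - 70) = 1/((-⅛ - √5/8) - 70) = 1/(-561/8 - √5/8) ≈ -0.014204)
w*79 - 140 = (-1122/78679 + 2*√5/78679)*79 - 140 = (-88638/78679 + 158*√5/78679) - 140 = -11103698/78679 + 158*√5/78679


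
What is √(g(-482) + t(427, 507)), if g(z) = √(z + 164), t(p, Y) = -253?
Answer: √(-253 + I*√318) ≈ 0.56021 + 15.916*I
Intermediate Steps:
g(z) = √(164 + z)
√(g(-482) + t(427, 507)) = √(√(164 - 482) - 253) = √(√(-318) - 253) = √(I*√318 - 253) = √(-253 + I*√318)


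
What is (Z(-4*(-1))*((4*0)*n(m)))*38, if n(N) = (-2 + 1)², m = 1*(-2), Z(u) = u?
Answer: 0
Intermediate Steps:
m = -2
n(N) = 1 (n(N) = (-1)² = 1)
(Z(-4*(-1))*((4*0)*n(m)))*38 = ((-4*(-1))*((4*0)*1))*38 = (4*(0*1))*38 = (4*0)*38 = 0*38 = 0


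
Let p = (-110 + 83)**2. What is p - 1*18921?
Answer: -18192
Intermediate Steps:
p = 729 (p = (-27)**2 = 729)
p - 1*18921 = 729 - 1*18921 = 729 - 18921 = -18192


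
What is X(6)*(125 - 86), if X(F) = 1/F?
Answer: 13/2 ≈ 6.5000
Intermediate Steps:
X(6)*(125 - 86) = (125 - 86)/6 = (1/6)*39 = 13/2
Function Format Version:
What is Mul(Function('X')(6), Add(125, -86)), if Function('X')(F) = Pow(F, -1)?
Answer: Rational(13, 2) ≈ 6.5000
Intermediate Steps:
Mul(Function('X')(6), Add(125, -86)) = Mul(Pow(6, -1), Add(125, -86)) = Mul(Rational(1, 6), 39) = Rational(13, 2)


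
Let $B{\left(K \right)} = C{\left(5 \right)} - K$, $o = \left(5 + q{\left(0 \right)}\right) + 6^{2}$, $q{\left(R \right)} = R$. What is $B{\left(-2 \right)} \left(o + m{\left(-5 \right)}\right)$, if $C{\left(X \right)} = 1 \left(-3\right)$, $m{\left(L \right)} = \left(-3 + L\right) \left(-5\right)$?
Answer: $-81$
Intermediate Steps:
$m{\left(L \right)} = 15 - 5 L$
$o = 41$ ($o = \left(5 + 0\right) + 6^{2} = 5 + 36 = 41$)
$C{\left(X \right)} = -3$
$B{\left(K \right)} = -3 - K$
$B{\left(-2 \right)} \left(o + m{\left(-5 \right)}\right) = \left(-3 - -2\right) \left(41 + \left(15 - -25\right)\right) = \left(-3 + 2\right) \left(41 + \left(15 + 25\right)\right) = - (41 + 40) = \left(-1\right) 81 = -81$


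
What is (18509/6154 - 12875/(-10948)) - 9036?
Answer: -17897338895/1981588 ≈ -9031.8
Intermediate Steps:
(18509/6154 - 12875/(-10948)) - 9036 = (18509*(1/6154) - 12875*(-1/10948)) - 9036 = (18509/6154 + 12875/10948) - 9036 = 8290273/1981588 - 9036 = -17897338895/1981588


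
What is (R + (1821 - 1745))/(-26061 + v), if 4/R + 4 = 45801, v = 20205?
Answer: -36256/2793617 ≈ -0.012978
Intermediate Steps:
R = 4/45797 (R = 4/(-4 + 45801) = 4/45797 ≈ 8.7342e-5)
(R + (1821 - 1745))/(-26061 + v) = (4/45797 + (1821 - 1745))/(-26061 + 20205) = (4/45797 + 76)/(-5856) = (3480576/45797)*(-1/5856) = -36256/2793617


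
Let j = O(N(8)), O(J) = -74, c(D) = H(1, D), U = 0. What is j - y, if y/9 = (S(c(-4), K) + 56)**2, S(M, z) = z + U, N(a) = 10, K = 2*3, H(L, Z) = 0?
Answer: -34670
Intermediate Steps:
K = 6
c(D) = 0
S(M, z) = z (S(M, z) = z + 0 = z)
j = -74
y = 34596 (y = 9*(6 + 56)**2 = 9*62**2 = 9*3844 = 34596)
j - y = -74 - 1*34596 = -74 - 34596 = -34670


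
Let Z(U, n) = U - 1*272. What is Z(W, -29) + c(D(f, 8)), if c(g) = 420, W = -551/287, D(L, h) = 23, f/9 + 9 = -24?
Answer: 41925/287 ≈ 146.08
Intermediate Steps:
f = -297 (f = -81 + 9*(-24) = -81 - 216 = -297)
W = -551/287 (W = -551*1/287 = -551/287 ≈ -1.9199)
Z(U, n) = -272 + U (Z(U, n) = U - 272 = -272 + U)
Z(W, -29) + c(D(f, 8)) = (-272 - 551/287) + 420 = -78615/287 + 420 = 41925/287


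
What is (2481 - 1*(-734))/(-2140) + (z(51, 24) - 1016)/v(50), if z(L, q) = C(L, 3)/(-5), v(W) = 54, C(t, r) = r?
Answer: -1174567/57780 ≈ -20.328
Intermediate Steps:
z(L, q) = -3/5 (z(L, q) = 3/(-5) = 3*(-1/5) = -3/5)
(2481 - 1*(-734))/(-2140) + (z(51, 24) - 1016)/v(50) = (2481 - 1*(-734))/(-2140) + (-3/5 - 1016)/54 = (2481 + 734)*(-1/2140) - 5083/5*1/54 = 3215*(-1/2140) - 5083/270 = -643/428 - 5083/270 = -1174567/57780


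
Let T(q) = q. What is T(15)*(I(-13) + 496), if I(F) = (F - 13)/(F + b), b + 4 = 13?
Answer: 15075/2 ≈ 7537.5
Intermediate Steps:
b = 9 (b = -4 + 13 = 9)
I(F) = (-13 + F)/(9 + F) (I(F) = (F - 13)/(F + 9) = (-13 + F)/(9 + F))
T(15)*(I(-13) + 496) = 15*((-13 - 13)/(9 - 13) + 496) = 15*(-26/(-4) + 496) = 15*(-¼*(-26) + 496) = 15*(13/2 + 496) = 15*(1005/2) = 15075/2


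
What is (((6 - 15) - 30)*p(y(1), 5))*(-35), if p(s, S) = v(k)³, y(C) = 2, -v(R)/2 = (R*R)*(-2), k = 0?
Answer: 0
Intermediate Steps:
v(R) = 4*R² (v(R) = -2*R*R*(-2) = -2*R²*(-2) = -(-4)*R² = 4*R²)
p(s, S) = 0 (p(s, S) = (4*0²)³ = (4*0)³ = 0³ = 0)
(((6 - 15) - 30)*p(y(1), 5))*(-35) = (((6 - 15) - 30)*0)*(-35) = ((-9 - 30)*0)*(-35) = -39*0*(-35) = 0*(-35) = 0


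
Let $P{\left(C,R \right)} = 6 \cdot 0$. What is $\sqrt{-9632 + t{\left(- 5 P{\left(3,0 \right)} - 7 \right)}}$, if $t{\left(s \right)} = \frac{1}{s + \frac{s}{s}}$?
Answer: $\frac{i \sqrt{346758}}{6} \approx 98.144 i$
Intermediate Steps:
$P{\left(C,R \right)} = 0$
$t{\left(s \right)} = \frac{1}{1 + s}$ ($t{\left(s \right)} = \frac{1}{s + 1} = \frac{1}{1 + s}$)
$\sqrt{-9632 + t{\left(- 5 P{\left(3,0 \right)} - 7 \right)}} = \sqrt{-9632 + \frac{1}{1 - 7}} = \sqrt{-9632 + \frac{1}{-6}} = \sqrt{-9632 - \frac{1}{6}} = \sqrt{- \frac{57793}{6}} = \frac{i \sqrt{346758}}{6}$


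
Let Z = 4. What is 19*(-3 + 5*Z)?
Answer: 323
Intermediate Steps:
19*(-3 + 5*Z) = 19*(-3 + 5*4) = 19*(-3 + 20) = 19*17 = 323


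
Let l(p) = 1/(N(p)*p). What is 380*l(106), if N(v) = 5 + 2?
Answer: 190/371 ≈ 0.51213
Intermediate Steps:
N(v) = 7
l(p) = 1/(7*p)
380*l(106) = 380*((⅐)/106) = 380*((⅐)*(1/106)) = 380*(1/742) = 190/371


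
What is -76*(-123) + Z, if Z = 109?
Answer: 9457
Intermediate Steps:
-76*(-123) + Z = -76*(-123) + 109 = 9348 + 109 = 9457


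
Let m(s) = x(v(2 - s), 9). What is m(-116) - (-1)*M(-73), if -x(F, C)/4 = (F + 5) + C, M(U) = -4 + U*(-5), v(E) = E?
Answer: -167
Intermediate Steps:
M(U) = -4 - 5*U
x(F, C) = -20 - 4*C - 4*F (x(F, C) = -4*((F + 5) + C) = -4*((5 + F) + C) = -4*(5 + C + F) = -20 - 4*C - 4*F)
m(s) = -64 + 4*s (m(s) = -20 - 4*9 - 4*(2 - s) = -20 - 36 + (-8 + 4*s) = -64 + 4*s)
m(-116) - (-1)*M(-73) = (-64 + 4*(-116)) - (-1)*(-4 - 5*(-73)) = (-64 - 464) - (-1)*(-4 + 365) = -528 - (-1)*361 = -528 - 1*(-361) = -528 + 361 = -167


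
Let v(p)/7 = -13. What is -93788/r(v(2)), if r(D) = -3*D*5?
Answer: -93788/1365 ≈ -68.709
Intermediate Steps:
v(p) = -91 (v(p) = 7*(-13) = -91)
r(D) = -15*D
-93788/r(v(2)) = -93788/((-15*(-91))) = -93788/1365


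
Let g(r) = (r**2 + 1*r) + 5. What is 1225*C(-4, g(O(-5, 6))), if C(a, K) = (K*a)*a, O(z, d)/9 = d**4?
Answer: 2666787074000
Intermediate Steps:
O(z, d) = 9*d**4
g(r) = 5 + r + r**2 (g(r) = (r**2 + r) + 5 = (r + r**2) + 5 = 5 + r + r**2)
C(a, K) = K*a**2
1225*C(-4, g(O(-5, 6))) = 1225*((5 + 9*6**4 + (9*6**4)**2)*(-4)**2) = 1225*((5 + 9*1296 + (9*1296)**2)*16) = 1225*((5 + 11664 + 11664**2)*16) = 1225*((5 + 11664 + 136048896)*16) = 1225*(136060565*16) = 1225*2176969040 = 2666787074000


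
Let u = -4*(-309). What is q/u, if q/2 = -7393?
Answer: -7393/618 ≈ -11.963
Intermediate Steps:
u = 1236
q = -14786 (q = 2*(-7393) = -14786)
q/u = -14786/1236 = -14786*1/1236 = -7393/618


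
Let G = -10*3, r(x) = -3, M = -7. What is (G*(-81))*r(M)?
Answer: -7290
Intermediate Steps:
G = -30
(G*(-81))*r(M) = -30*(-81)*(-3) = 2430*(-3) = -7290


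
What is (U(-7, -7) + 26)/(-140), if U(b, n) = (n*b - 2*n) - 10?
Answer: -79/140 ≈ -0.56429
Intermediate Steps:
U(b, n) = -10 - 2*n + b*n (U(b, n) = (b*n - 2*n) - 10 = (-2*n + b*n) - 10 = -10 - 2*n + b*n)
(U(-7, -7) + 26)/(-140) = ((-10 - 2*(-7) - 7*(-7)) + 26)/(-140) = -((-10 + 14 + 49) + 26)/140 = -(53 + 26)/140 = -1/140*79 = -79/140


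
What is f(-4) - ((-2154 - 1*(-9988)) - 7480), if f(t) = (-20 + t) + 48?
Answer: -330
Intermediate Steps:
f(t) = 28 + t
f(-4) - ((-2154 - 1*(-9988)) - 7480) = (28 - 4) - ((-2154 - 1*(-9988)) - 7480) = 24 - ((-2154 + 9988) - 7480) = 24 - (7834 - 7480) = 24 - 1*354 = 24 - 354 = -330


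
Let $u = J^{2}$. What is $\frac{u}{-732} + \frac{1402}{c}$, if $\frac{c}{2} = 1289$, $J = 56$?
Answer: $- \frac{882293}{235887} \approx -3.7403$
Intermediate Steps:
$c = 2578$ ($c = 2 \cdot 1289 = 2578$)
$u = 3136$ ($u = 56^{2} = 3136$)
$\frac{u}{-732} + \frac{1402}{c} = \frac{3136}{-732} + \frac{1402}{2578} = 3136 \left(- \frac{1}{732}\right) + 1402 \cdot \frac{1}{2578} = - \frac{784}{183} + \frac{701}{1289} = - \frac{882293}{235887}$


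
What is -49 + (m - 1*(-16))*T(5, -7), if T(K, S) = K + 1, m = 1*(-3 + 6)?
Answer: 65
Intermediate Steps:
m = 3 (m = 1*3 = 3)
T(K, S) = 1 + K
-49 + (m - 1*(-16))*T(5, -7) = -49 + (3 - 1*(-16))*(1 + 5) = -49 + (3 + 16)*6 = -49 + 19*6 = -49 + 114 = 65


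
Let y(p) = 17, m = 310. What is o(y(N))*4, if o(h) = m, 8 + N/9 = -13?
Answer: 1240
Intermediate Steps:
N = -189 (N = -72 + 9*(-13) = -72 - 117 = -189)
o(h) = 310
o(y(N))*4 = 310*4 = 1240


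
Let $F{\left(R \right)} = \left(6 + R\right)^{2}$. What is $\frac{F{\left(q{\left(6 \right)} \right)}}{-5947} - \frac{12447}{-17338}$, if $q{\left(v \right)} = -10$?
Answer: $\frac{73744901}{103109086} \approx 0.71521$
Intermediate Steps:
$\frac{F{\left(q{\left(6 \right)} \right)}}{-5947} - \frac{12447}{-17338} = \frac{\left(6 - 10\right)^{2}}{-5947} - \frac{12447}{-17338} = \left(-4\right)^{2} \left(- \frac{1}{5947}\right) - - \frac{12447}{17338} = 16 \left(- \frac{1}{5947}\right) + \frac{12447}{17338} = - \frac{16}{5947} + \frac{12447}{17338} = \frac{73744901}{103109086}$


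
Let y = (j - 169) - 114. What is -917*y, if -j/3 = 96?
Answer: 523607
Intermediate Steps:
j = -288 (j = -3*96 = -288)
y = -571 (y = (-288 - 169) - 114 = -457 - 114 = -571)
-917*y = -917*(-571) = 523607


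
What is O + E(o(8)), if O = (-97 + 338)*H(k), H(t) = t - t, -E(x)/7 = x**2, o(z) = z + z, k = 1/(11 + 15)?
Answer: -1792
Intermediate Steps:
k = 1/26 ≈ 0.038462
o(z) = 2*z
E(x) = -7*x**2
H(t) = 0
O = 0 (O = (-97 + 338)*0 = 241*0 = 0)
O + E(o(8)) = 0 - 7*(2*8)**2 = 0 - 7*16**2 = 0 - 7*256 = 0 - 1792 = -1792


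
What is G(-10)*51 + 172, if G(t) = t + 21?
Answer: 733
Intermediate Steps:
G(t) = 21 + t
G(-10)*51 + 172 = (21 - 10)*51 + 172 = 11*51 + 172 = 561 + 172 = 733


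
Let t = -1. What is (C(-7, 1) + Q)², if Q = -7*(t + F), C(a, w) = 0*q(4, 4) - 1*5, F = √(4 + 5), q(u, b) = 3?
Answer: 361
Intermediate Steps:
F = 3 (F = √9 = 3)
C(a, w) = -5 (C(a, w) = 0*3 - 1*5 = 0 - 5 = -5)
Q = -14 (Q = -7*(-1 + 3) = -7*2 = -14)
(C(-7, 1) + Q)² = (-5 - 14)² = (-19)² = 361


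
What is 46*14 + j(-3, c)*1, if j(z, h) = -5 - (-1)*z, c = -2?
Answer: 636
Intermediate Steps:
j(z, h) = -5 + z
46*14 + j(-3, c)*1 = 46*14 + (-5 - 3)*1 = 644 - 8*1 = 644 - 8 = 636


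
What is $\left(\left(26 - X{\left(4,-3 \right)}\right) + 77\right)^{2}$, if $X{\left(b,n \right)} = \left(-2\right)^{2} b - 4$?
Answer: $8281$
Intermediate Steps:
$X{\left(b,n \right)} = -4 + 4 b$ ($X{\left(b,n \right)} = 4 b - 4 = -4 + 4 b$)
$\left(\left(26 - X{\left(4,-3 \right)}\right) + 77\right)^{2} = \left(\left(26 - \left(-4 + 4 \cdot 4\right)\right) + 77\right)^{2} = \left(\left(26 - \left(-4 + 16\right)\right) + 77\right)^{2} = \left(\left(26 - 12\right) + 77\right)^{2} = \left(14 + 77\right)^{2} = 91^{2} = 8281$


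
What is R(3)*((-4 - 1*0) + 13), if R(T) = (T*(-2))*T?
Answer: -162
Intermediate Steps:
R(T) = -2*T**2 (R(T) = (-2*T)*T = -2*T**2)
R(3)*((-4 - 1*0) + 13) = (-2*3**2)*((-4 - 1*0) + 13) = (-2*9)*((-4 + 0) + 13) = -18*(-4 + 13) = -18*9 = -162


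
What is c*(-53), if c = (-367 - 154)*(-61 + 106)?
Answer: 1242585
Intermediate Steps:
c = -23445 (c = -521*45 = -23445)
c*(-53) = -23445*(-53) = 1242585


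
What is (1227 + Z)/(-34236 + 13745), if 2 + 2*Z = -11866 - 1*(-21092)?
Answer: -5839/20491 ≈ -0.28495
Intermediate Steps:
Z = 4612 (Z = -1 + (-11866 - 1*(-21092))/2 = -1 + (-11866 + 21092)/2 = -1 + (½)*9226 = -1 + 4613 = 4612)
(1227 + Z)/(-34236 + 13745) = (1227 + 4612)/(-34236 + 13745) = 5839/(-20491) = 5839*(-1/20491) = -5839/20491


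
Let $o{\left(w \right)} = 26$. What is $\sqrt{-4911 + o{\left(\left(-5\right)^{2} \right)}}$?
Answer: $i \sqrt{4885} \approx 69.893 i$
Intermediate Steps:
$\sqrt{-4911 + o{\left(\left(-5\right)^{2} \right)}} = \sqrt{-4911 + 26} = \sqrt{-4885} = i \sqrt{4885}$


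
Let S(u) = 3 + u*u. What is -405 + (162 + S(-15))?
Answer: -15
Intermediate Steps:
S(u) = 3 + u²
-405 + (162 + S(-15)) = -405 + (162 + (3 + (-15)²)) = -405 + (162 + (3 + 225)) = -405 + (162 + 228) = -405 + 390 = -15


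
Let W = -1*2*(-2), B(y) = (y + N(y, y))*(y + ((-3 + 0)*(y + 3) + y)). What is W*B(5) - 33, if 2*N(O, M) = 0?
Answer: -313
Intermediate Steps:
N(O, M) = 0 (N(O, M) = (½)*0 = 0)
B(y) = y*(-9 - y) (B(y) = (y + 0)*(y + ((-3 + 0)*(y + 3) + y)) = y*(y + (-3*(3 + y) + y)) = y*(y + ((-9 - 3*y) + y)) = y*(y + (-9 - 2*y)) = y*(-9 - y))
W = 4 (W = -2*(-2) = 4)
W*B(5) - 33 = 4*(5*(-9 - 1*5)) - 33 = 4*(5*(-9 - 5)) - 33 = 4*(5*(-14)) - 33 = 4*(-70) - 33 = -280 - 33 = -313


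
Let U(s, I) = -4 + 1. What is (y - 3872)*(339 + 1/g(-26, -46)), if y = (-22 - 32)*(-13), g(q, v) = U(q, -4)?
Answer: -3220720/3 ≈ -1.0736e+6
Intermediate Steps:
U(s, I) = -3
g(q, v) = -3
y = 702 (y = -54*(-13) = 702)
(y - 3872)*(339 + 1/g(-26, -46)) = (702 - 3872)*(339 + 1/(-3)) = -3170*(339 - ⅓) = -3170*1016/3 = -3220720/3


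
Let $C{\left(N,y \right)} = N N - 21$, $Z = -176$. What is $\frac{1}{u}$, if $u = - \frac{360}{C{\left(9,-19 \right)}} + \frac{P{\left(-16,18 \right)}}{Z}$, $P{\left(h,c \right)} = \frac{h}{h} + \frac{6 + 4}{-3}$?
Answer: $- \frac{528}{3161} \approx -0.16704$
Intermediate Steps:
$C{\left(N,y \right)} = -21 + N^{2}$ ($C{\left(N,y \right)} = N^{2} - 21 = -21 + N^{2}$)
$P{\left(h,c \right)} = - \frac{7}{3}$ ($P{\left(h,c \right)} = 1 + 10 \left(- \frac{1}{3}\right) = 1 - \frac{10}{3} = - \frac{7}{3}$)
$u = - \frac{3161}{528}$ ($u = - \frac{360}{-21 + 9^{2}} - \frac{7}{3 \left(-176\right)} = - \frac{360}{-21 + 81} - - \frac{7}{528} = - \frac{360}{60} + \frac{7}{528} = \left(-360\right) \frac{1}{60} + \frac{7}{528} = -6 + \frac{7}{528} = - \frac{3161}{528} \approx -5.9867$)
$\frac{1}{u} = \frac{1}{- \frac{3161}{528}} = - \frac{528}{3161}$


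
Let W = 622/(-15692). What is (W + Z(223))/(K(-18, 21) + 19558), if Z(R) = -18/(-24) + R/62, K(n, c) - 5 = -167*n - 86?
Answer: 2095215/10936900316 ≈ 0.00019157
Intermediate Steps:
K(n, c) = -81 - 167*n (K(n, c) = 5 + (-167*n - 86) = 5 + (-86 - 167*n) = -81 - 167*n)
Z(R) = 3/4 + R/62 (Z(R) = -18*(-1/24) + R*(1/62) = 3/4 + R/62)
W = -311/7846 (W = 622*(-1/15692) = -311/7846 ≈ -0.039638)
(W + Z(223))/(K(-18, 21) + 19558) = (-311/7846 + (3/4 + (1/62)*223))/((-81 - 167*(-18)) + 19558) = (-311/7846 + (3/4 + 223/62))/((-81 + 3006) + 19558) = (-311/7846 + 539/124)/(2925 + 19558) = (2095215/486452)/22483 = (2095215/486452)*(1/22483) = 2095215/10936900316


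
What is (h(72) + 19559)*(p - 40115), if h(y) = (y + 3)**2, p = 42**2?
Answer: -965831584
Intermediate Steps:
p = 1764
h(y) = (3 + y)**2
(h(72) + 19559)*(p - 40115) = ((3 + 72)**2 + 19559)*(1764 - 40115) = (75**2 + 19559)*(-38351) = (5625 + 19559)*(-38351) = 25184*(-38351) = -965831584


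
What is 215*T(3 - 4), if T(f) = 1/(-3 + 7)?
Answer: 215/4 ≈ 53.750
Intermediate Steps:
T(f) = 1/4
215*T(3 - 4) = 215*(1/4) = 215/4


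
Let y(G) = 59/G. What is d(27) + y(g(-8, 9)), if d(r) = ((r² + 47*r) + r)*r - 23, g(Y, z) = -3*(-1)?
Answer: 164015/3 ≈ 54672.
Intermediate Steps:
g(Y, z) = 3
d(r) = -23 + r*(r² + 48*r) (d(r) = (r² + 48*r)*r - 23 = r*(r² + 48*r) - 23 = -23 + r*(r² + 48*r))
d(27) + y(g(-8, 9)) = (-23 + 27³ + 48*27²) + 59/3 = (-23 + 19683 + 48*729) + 59*(⅓) = (-23 + 19683 + 34992) + 59/3 = 54652 + 59/3 = 164015/3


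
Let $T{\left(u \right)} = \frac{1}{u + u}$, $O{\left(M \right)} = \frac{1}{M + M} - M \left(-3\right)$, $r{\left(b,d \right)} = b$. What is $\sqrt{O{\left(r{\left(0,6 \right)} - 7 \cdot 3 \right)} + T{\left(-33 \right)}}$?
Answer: $\frac{i \sqrt{373758}}{77} \approx 7.9397 i$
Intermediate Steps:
$O{\left(M \right)} = \frac{1}{2 M} + 3 M$ ($O{\left(M \right)} = \frac{1}{2 M} - - 3 M = \frac{1}{2 M} + 3 M$)
$T{\left(u \right)} = \frac{1}{2 u}$
$\sqrt{O{\left(r{\left(0,6 \right)} - 7 \cdot 3 \right)} + T{\left(-33 \right)}} = \sqrt{\left(\frac{1}{2 \left(0 - 7 \cdot 3\right)} + 3 \left(0 - 7 \cdot 3\right)\right) + \frac{1}{2 \left(-33\right)}} = \sqrt{\left(\frac{1}{2 \left(0 - 21\right)} + 3 \left(0 - 21\right)\right) + \frac{1}{2} \left(- \frac{1}{33}\right)} = \sqrt{\left(\frac{1}{2 \left(0 - 21\right)} + 3 \left(0 - 21\right)\right) - \frac{1}{66}} = \sqrt{\left(\frac{1}{2 \left(-21\right)} + 3 \left(-21\right)\right) - \frac{1}{66}} = \sqrt{\left(\frac{1}{2} \left(- \frac{1}{21}\right) - 63\right) - \frac{1}{66}} = \sqrt{\left(- \frac{1}{42} - 63\right) - \frac{1}{66}} = \sqrt{- \frac{2647}{42} - \frac{1}{66}} = \sqrt{- \frac{4854}{77}} = \frac{i \sqrt{373758}}{77}$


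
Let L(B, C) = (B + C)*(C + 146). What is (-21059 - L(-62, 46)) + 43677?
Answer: 25690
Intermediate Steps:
L(B, C) = (146 + C)*(B + C) (L(B, C) = (B + C)*(146 + C) = (146 + C)*(B + C))
(-21059 - L(-62, 46)) + 43677 = (-21059 - (46² + 146*(-62) + 146*46 - 62*46)) + 43677 = (-21059 - (2116 - 9052 + 6716 - 2852)) + 43677 = (-21059 - 1*(-3072)) + 43677 = (-21059 + 3072) + 43677 = -17987 + 43677 = 25690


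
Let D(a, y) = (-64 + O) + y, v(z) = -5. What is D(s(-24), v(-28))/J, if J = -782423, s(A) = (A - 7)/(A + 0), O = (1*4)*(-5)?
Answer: 89/782423 ≈ 0.00011375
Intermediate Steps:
O = -20 (O = 4*(-5) = -20)
s(A) = (-7 + A)/A
D(a, y) = -84 + y (D(a, y) = (-64 - 20) + y = -84 + y)
D(s(-24), v(-28))/J = (-84 - 5)/(-782423) = -89*(-1/782423) = 89/782423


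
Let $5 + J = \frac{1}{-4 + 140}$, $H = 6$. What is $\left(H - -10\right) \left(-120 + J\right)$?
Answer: $- \frac{33998}{17} \approx -1999.9$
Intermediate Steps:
$J = - \frac{679}{136}$ ($J = -5 + \frac{1}{-4 + 140} = -5 + \frac{1}{136} = - \frac{679}{136} \approx -4.9926$)
$\left(H - -10\right) \left(-120 + J\right) = \left(6 - -10\right) \left(-120 - \frac{679}{136}\right) = \left(6 + 10\right) \left(- \frac{16999}{136}\right) = 16 \left(- \frac{16999}{136}\right) = - \frac{33998}{17}$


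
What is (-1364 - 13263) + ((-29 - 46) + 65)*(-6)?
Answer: -14567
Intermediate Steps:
(-1364 - 13263) + ((-29 - 46) + 65)*(-6) = -14627 + (-75 + 65)*(-6) = -14627 - 10*(-6) = -14627 + 60 = -14567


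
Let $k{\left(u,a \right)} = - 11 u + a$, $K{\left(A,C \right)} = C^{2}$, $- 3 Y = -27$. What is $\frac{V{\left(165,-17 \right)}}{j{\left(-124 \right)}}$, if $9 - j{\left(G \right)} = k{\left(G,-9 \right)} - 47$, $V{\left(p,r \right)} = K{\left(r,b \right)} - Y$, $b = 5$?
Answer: $- \frac{16}{1299} \approx -0.012317$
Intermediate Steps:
$Y = 9$ ($Y = \left(- \frac{1}{3}\right) \left(-27\right) = 9$)
$V{\left(p,r \right)} = 16$ ($V{\left(p,r \right)} = 5^{2} - 9 = 25 - 9 = 16$)
$k{\left(u,a \right)} = a - 11 u$
$j{\left(G \right)} = 65 + 11 G$ ($j{\left(G \right)} = 9 - \left(\left(-9 - 11 G\right) - 47\right) = 9 - \left(-56 - 11 G\right) = 9 + \left(56 + 11 G\right) = 65 + 11 G$)
$\frac{V{\left(165,-17 \right)}}{j{\left(-124 \right)}} = \frac{16}{65 + 11 \left(-124\right)} = \frac{16}{65 - 1364} = \frac{16}{-1299} = 16 \left(- \frac{1}{1299}\right) = - \frac{16}{1299}$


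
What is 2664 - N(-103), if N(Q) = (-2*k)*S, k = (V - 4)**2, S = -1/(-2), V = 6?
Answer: 2668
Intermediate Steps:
S = 1/2 (S = -1*(-1/2) = 1/2 ≈ 0.50000)
k = 4 (k = (6 - 4)**2 = 2**2 = 4)
N(Q) = -4 (N(Q) = -2*4*(1/2) = -8*1/2 = -4)
2664 - N(-103) = 2664 - 1*(-4) = 2664 + 4 = 2668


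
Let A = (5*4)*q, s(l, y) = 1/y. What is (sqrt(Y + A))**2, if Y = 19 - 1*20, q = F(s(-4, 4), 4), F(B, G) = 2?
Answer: 39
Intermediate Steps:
q = 2
Y = -1 (Y = 19 - 20 = -1)
A = 40 (A = (5*4)*2 = 20*2 = 40)
(sqrt(Y + A))**2 = (sqrt(-1 + 40))**2 = (sqrt(39))**2 = 39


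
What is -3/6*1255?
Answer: -1255/2 ≈ -627.50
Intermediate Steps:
-3/6*1255 = -3*⅙*1255 = -½*1255 = -1255/2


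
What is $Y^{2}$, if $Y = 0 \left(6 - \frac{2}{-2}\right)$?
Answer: $0$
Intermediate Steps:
$Y = 0$ ($Y = 0 \left(6 - -1\right) = 0 \left(6 + 1\right) = 0 \cdot 7 = 0$)
$Y^{2} = 0^{2} = 0$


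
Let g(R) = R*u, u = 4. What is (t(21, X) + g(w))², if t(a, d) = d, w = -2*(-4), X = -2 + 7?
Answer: 1369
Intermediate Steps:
X = 5
w = 8
g(R) = 4*R (g(R) = R*4 = 4*R)
(t(21, X) + g(w))² = (5 + 4*8)² = (5 + 32)² = 37² = 1369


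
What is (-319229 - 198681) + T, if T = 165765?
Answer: -352145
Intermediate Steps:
(-319229 - 198681) + T = (-319229 - 198681) + 165765 = -517910 + 165765 = -352145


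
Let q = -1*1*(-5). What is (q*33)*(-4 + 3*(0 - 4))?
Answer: -2640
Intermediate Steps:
q = 5 (q = -1*(-5) = 5)
(q*33)*(-4 + 3*(0 - 4)) = (5*33)*(-4 + 3*(0 - 4)) = 165*(-4 + 3*(-4)) = 165*(-4 - 12) = 165*(-16) = -2640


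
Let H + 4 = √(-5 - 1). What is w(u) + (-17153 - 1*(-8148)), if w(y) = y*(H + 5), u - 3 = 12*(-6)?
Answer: -9074 - 69*I*√6 ≈ -9074.0 - 169.01*I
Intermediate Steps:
H = -4 + I*√6 (H = -4 + √(-5 - 1) = -4 + √(-6) = -4 + I*√6 ≈ -4.0 + 2.4495*I)
u = -69 (u = 3 + 12*(-6) = 3 - 72 = -69)
w(y) = y*(1 + I*√6) (w(y) = y*((-4 + I*√6) + 5) = y*(1 + I*√6))
w(u) + (-17153 - 1*(-8148)) = -69*(1 + I*√6) + (-17153 - 1*(-8148)) = (-69 - 69*I*√6) + (-17153 + 8148) = (-69 - 69*I*√6) - 9005 = -9074 - 69*I*√6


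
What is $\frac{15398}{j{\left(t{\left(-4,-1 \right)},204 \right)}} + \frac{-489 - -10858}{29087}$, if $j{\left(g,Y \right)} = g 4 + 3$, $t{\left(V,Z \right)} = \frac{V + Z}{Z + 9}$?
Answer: $\frac{895773621}{29087} \approx 30796.0$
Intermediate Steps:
$t{\left(V,Z \right)} = \frac{V + Z}{9 + Z}$
$j{\left(g,Y \right)} = 3 + 4 g$ ($j{\left(g,Y \right)} = 4 g + 3 = 3 + 4 g$)
$\frac{15398}{j{\left(t{\left(-4,-1 \right)},204 \right)}} + \frac{-489 - -10858}{29087} = \frac{15398}{3 + 4 \frac{-4 - 1}{9 - 1}} + \frac{-489 - -10858}{29087} = \frac{15398}{3 + 4 \cdot \frac{1}{8} \left(-5\right)} + \left(-489 + 10858\right) \frac{1}{29087} = \frac{15398}{3 + 4 \cdot \frac{1}{8} \left(-5\right)} + 10369 \cdot \frac{1}{29087} = \frac{15398}{3 + 4 \left(- \frac{5}{8}\right)} + \frac{10369}{29087} = \frac{15398}{3 - \frac{5}{2}} + \frac{10369}{29087} = 15398 \frac{1}{\frac{1}{2}} + \frac{10369}{29087} = 15398 \cdot 2 + \frac{10369}{29087} = 30796 + \frac{10369}{29087} = \frac{895773621}{29087}$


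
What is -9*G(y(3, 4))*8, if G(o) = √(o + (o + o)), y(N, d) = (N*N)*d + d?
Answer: -144*√30 ≈ -788.72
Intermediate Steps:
y(N, d) = d + d*N² (y(N, d) = N²*d + d = d*N² + d = d + d*N²)
G(o) = √3*√o (G(o) = √(o + 2*o) = √(3*o) = √3*√o)
-9*G(y(3, 4))*8 = -9*√3*√(4*(1 + 3²))*8 = -9*√3*√(4*(1 + 9))*8 = -9*√3*√(4*10)*8 = -9*√3*√40*8 = -9*√3*2*√10*8 = -18*√30*8 = -144*√30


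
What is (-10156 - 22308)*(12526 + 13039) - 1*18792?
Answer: -829960952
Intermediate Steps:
(-10156 - 22308)*(12526 + 13039) - 1*18792 = -32464*25565 - 18792 = -829942160 - 18792 = -829960952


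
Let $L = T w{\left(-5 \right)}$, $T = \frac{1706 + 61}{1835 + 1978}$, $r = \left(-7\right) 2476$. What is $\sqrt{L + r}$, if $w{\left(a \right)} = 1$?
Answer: $\frac{i \sqrt{29134313}}{41} \approx 131.65 i$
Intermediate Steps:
$r = -17332$
$T = \frac{19}{41}$ ($T = \frac{1767}{3813} = 1767 \cdot \frac{1}{3813} = \frac{19}{41} \approx 0.46341$)
$L = \frac{19}{41}$ ($L = \frac{19}{41} \cdot 1 = \frac{19}{41} \approx 0.46341$)
$\sqrt{L + r} = \sqrt{\frac{19}{41} - 17332} = \sqrt{- \frac{710593}{41}} = \frac{i \sqrt{29134313}}{41}$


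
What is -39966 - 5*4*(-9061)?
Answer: 141254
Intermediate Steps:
-39966 - 5*4*(-9061) = -39966 - 20*(-9061) = -39966 + 181220 = 141254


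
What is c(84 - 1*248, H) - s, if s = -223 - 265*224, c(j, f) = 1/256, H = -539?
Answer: 15253249/256 ≈ 59583.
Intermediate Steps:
c(j, f) = 1/256
s = -59583 (s = -223 - 59360 = -59583)
c(84 - 1*248, H) - s = 1/256 - 1*(-59583) = 1/256 + 59583 = 15253249/256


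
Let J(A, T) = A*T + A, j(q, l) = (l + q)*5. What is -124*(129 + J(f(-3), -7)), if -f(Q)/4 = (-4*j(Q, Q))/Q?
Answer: 103044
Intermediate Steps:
j(q, l) = 5*l + 5*q
f(Q) = 160 (f(Q) = -4*(-4*(5*Q + 5*Q))/Q = -4*(-40*Q)/Q = -4*(-40) = 160)
J(A, T) = A + A*T
-124*(129 + J(f(-3), -7)) = -124*(129 + 160*(1 - 7)) = -124*(129 + 160*(-6)) = -124*(129 - 960) = -124*(-831) = 103044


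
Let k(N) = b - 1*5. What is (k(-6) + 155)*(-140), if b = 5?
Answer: -21700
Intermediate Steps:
k(N) = 0 (k(N) = 5 - 1*5 = 5 - 5 = 0)
(k(-6) + 155)*(-140) = (0 + 155)*(-140) = 155*(-140) = -21700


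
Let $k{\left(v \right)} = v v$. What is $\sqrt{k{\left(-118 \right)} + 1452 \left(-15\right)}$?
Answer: $4 i \sqrt{491} \approx 88.634 i$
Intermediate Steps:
$k{\left(v \right)} = v^{2}$
$\sqrt{k{\left(-118 \right)} + 1452 \left(-15\right)} = \sqrt{\left(-118\right)^{2} + 1452 \left(-15\right)} = \sqrt{13924 - 21780} = \sqrt{-7856} = 4 i \sqrt{491}$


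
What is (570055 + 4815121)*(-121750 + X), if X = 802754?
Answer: 3667326396704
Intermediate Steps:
(570055 + 4815121)*(-121750 + X) = (570055 + 4815121)*(-121750 + 802754) = 5385176*681004 = 3667326396704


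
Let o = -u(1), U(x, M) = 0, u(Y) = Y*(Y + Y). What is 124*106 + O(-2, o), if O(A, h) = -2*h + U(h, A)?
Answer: 13148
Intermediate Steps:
u(Y) = 2*Y² (u(Y) = Y*(2*Y) = 2*Y²)
o = -2 (o = -2*1² = -2 ≈ -2.0000)
O(A, h) = -2*h (O(A, h) = -2*h + 0 = -2*h)
124*106 + O(-2, o) = 124*106 - 2*(-2) = 13144 + 4 = 13148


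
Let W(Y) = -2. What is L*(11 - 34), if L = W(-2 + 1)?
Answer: 46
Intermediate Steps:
L = -2
L*(11 - 34) = -2*(11 - 34) = -2*(-23) = 46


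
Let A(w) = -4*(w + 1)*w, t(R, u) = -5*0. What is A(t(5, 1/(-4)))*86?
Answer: 0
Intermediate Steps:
t(R, u) = 0
A(w) = -4*w*(1 + w) (A(w) = -4*(1 + w)*w = -4*w*(1 + w))
A(t(5, 1/(-4)))*86 = -4*0*(1 + 0)*86 = -4*0*1*86 = 0*86 = 0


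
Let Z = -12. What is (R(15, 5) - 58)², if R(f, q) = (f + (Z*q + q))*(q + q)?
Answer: 209764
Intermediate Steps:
R(f, q) = 2*q*(f - 11*q) (R(f, q) = (f + (-12*q + q))*(q + q) = (f - 11*q)*(2*q) = 2*q*(f - 11*q))
(R(15, 5) - 58)² = (2*5*(15 - 11*5) - 58)² = (2*5*(15 - 55) - 58)² = (2*5*(-40) - 58)² = (-400 - 58)² = (-458)² = 209764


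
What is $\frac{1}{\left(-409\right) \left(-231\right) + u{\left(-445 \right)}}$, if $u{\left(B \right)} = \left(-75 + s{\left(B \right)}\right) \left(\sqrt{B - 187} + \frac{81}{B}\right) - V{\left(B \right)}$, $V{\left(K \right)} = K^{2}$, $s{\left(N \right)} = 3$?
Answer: $- \frac{10251050705}{1061645343411122} + \frac{7128900 i \sqrt{158}}{530822671705561} \approx -9.6558 \cdot 10^{-6} + 1.6881 \cdot 10^{-7} i$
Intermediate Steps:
$u{\left(B \right)} = - B^{2} - \frac{5832}{B} - 72 \sqrt{-187 + B}$ ($u{\left(B \right)} = \left(-75 + 3\right) \left(\sqrt{B - 187} + \frac{81}{B}\right) - B^{2} = - 72 \left(\sqrt{-187 + B} + \frac{81}{B}\right) - B^{2} = \left(- \frac{5832}{B} - 72 \sqrt{-187 + B}\right) - B^{2} = - B^{2} - \frac{5832}{B} - 72 \sqrt{-187 + B}$)
$\frac{1}{\left(-409\right) \left(-231\right) + u{\left(-445 \right)}} = \frac{1}{\left(-409\right) \left(-231\right) - \left(198025 - \frac{5832}{445} + 72 \sqrt{-187 - 445}\right)} = \frac{1}{94479 - \left(\frac{88115293}{445} + 144 i \sqrt{158}\right)} = \frac{1}{- \frac{46072138}{445} - 144 i \sqrt{158}}$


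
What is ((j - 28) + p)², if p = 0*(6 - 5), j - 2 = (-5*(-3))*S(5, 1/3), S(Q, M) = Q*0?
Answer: 676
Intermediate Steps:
S(Q, M) = 0
j = 2 (j = 2 - 5*(-3)*0 = 2 + 15*0 = 2 + 0 = 2)
p = 0 (p = 0*1 = 0)
((j - 28) + p)² = ((2 - 28) + 0)² = (-26 + 0)² = (-26)² = 676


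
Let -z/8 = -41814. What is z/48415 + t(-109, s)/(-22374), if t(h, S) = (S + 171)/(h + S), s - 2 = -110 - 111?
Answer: 2223615511/321831345 ≈ 6.9093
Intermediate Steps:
z = 334512 (z = -8*(-41814) = 334512)
s = -219 (s = 2 + (-110 - 111) = 2 - 221 = -219)
t(h, S) = (171 + S)/(S + h)
z/48415 + t(-109, s)/(-22374) = 334512/48415 + ((171 - 219)/(-219 - 109))/(-22374) = 334512*(1/48415) + (-48/(-328))*(-1/22374) = 14544/2105 - 1/328*(-48)*(-1/22374) = 14544/2105 + (6/41)*(-1/22374) = 14544/2105 - 1/152889 = 2223615511/321831345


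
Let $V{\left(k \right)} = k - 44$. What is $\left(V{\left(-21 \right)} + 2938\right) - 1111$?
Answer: $1762$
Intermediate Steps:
$V{\left(k \right)} = -44 + k$
$\left(V{\left(-21 \right)} + 2938\right) - 1111 = \left(\left(-44 - 21\right) + 2938\right) - 1111 = \left(-65 + 2938\right) - 1111 = 2873 - 1111 = 1762$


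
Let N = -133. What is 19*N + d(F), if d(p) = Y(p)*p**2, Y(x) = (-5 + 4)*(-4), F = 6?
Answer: -2383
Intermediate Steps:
Y(x) = 4 (Y(x) = -1*(-4) = 4)
d(p) = 4*p**2
19*N + d(F) = 19*(-133) + 4*6**2 = -2527 + 4*36 = -2527 + 144 = -2383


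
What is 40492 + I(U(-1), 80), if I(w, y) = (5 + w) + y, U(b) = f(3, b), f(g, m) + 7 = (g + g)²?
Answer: 40606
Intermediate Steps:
f(g, m) = -7 + 4*g² (f(g, m) = -7 + (g + g)² = -7 + (2*g)² = -7 + 4*g²)
U(b) = 29 (U(b) = -7 + 4*3² = -7 + 4*9 = -7 + 36 = 29)
I(w, y) = 5 + w + y
40492 + I(U(-1), 80) = 40492 + (5 + 29 + 80) = 40492 + 114 = 40606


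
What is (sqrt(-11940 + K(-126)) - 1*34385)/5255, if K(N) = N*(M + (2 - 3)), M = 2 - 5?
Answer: -6877/1051 + 2*I*sqrt(2859)/5255 ≈ -6.5433 + 0.02035*I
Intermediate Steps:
M = -3
K(N) = -4*N (K(N) = N*(-3 + (2 - 3)) = N*(-3 - 1) = N*(-4) = -4*N)
(sqrt(-11940 + K(-126)) - 1*34385)/5255 = (sqrt(-11940 - 4*(-126)) - 1*34385)/5255 = (sqrt(-11940 + 504) - 34385)*(1/5255) = (sqrt(-11436) - 34385)*(1/5255) = (2*I*sqrt(2859) - 34385)*(1/5255) = (-34385 + 2*I*sqrt(2859))*(1/5255) = -6877/1051 + 2*I*sqrt(2859)/5255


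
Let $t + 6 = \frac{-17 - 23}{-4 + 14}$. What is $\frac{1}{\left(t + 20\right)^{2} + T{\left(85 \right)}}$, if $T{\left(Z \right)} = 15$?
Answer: $\frac{1}{115} \approx 0.0086956$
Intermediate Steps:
$t = -10$ ($t = -6 + \frac{-17 - 23}{-4 + 14} = -6 - \frac{40}{10} = -6 - 4 = -10$)
$\frac{1}{\left(t + 20\right)^{2} + T{\left(85 \right)}} = \frac{1}{\left(-10 + 20\right)^{2} + 15} = \frac{1}{10^{2} + 15} = \frac{1}{100 + 15} = \frac{1}{115}$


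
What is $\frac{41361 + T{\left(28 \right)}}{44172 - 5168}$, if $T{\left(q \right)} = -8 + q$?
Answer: $\frac{41381}{39004} \approx 1.0609$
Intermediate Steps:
$\frac{41361 + T{\left(28 \right)}}{44172 - 5168} = \frac{41361 + \left(-8 + 28\right)}{44172 - 5168} = \frac{41361 + 20}{39004} = 41381 \cdot \frac{1}{39004} = \frac{41381}{39004}$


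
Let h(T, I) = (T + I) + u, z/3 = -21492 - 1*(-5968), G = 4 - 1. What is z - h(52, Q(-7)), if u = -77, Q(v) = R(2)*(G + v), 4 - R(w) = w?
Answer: -46539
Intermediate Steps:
R(w) = 4 - w
G = 3
Q(v) = 6 + 2*v (Q(v) = (4 - 1*2)*(3 + v) = (4 - 2)*(3 + v) = 2*(3 + v) = 6 + 2*v)
z = -46572 (z = 3*(-21492 - 1*(-5968)) = 3*(-21492 + 5968) = 3*(-15524) = -46572)
h(T, I) = -77 + I + T (h(T, I) = (T + I) - 77 = (I + T) - 77 = -77 + I + T)
z - h(52, Q(-7)) = -46572 - (-77 + (6 + 2*(-7)) + 52) = -46572 - (-77 + (6 - 14) + 52) = -46572 - (-77 - 8 + 52) = -46572 - 1*(-33) = -46572 + 33 = -46539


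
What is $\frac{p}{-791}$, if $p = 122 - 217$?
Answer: $\frac{95}{791} \approx 0.1201$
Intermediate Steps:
$p = -95$
$\frac{p}{-791} = - \frac{95}{-791} = \left(-95\right) \left(- \frac{1}{791}\right) = \frac{95}{791}$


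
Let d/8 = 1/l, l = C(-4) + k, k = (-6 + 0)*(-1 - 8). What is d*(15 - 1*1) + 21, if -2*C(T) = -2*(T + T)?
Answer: 539/23 ≈ 23.435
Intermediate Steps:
k = 54 (k = -6*(-9) = 54)
C(T) = 2*T (C(T) = -(-1)*(T + T) = -(-1)*2*T = -(-2)*T = 2*T)
l = 46 (l = 2*(-4) + 54 = -8 + 54 = 46)
d = 4/23 (d = 8/46 = 8*(1/46) = 4/23 ≈ 0.17391)
d*(15 - 1*1) + 21 = 4*(15 - 1*1)/23 + 21 = 4*(15 - 1)/23 + 21 = (4/23)*14 + 21 = 56/23 + 21 = 539/23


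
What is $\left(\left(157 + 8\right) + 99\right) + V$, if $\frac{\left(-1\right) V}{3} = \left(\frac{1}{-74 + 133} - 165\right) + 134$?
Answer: $\frac{21060}{59} \approx 356.95$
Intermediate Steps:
$V = \frac{5484}{59}$ ($V = - 3 \left(\left(\frac{1}{-74 + 133} - 165\right) + 134\right) = - 3 \left(\left(\frac{1}{59} - 165\right) + 134\right) = - 3 \left(- \frac{9734}{59} + 134\right) = \left(-3\right) \left(- \frac{1828}{59}\right) = \frac{5484}{59} \approx 92.949$)
$\left(\left(157 + 8\right) + 99\right) + V = \left(\left(157 + 8\right) + 99\right) + \frac{5484}{59} = \left(165 + 99\right) + \frac{5484}{59} = 264 + \frac{5484}{59} = \frac{21060}{59}$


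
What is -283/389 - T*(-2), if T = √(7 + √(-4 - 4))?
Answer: -283/389 + 2*√(7 + 2*I*√2) ≈ 4.6669 + 1.0487*I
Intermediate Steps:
T = √(7 + 2*I*√2) (T = √(7 + √(-8)) = √(7 + 2*I*√2) ≈ 2.6972 + 0.52433*I)
-283/389 - T*(-2) = -283/389 - √(7 + 2*I*√2)*(-2) = -283*1/389 - (-2)*√(7 + 2*I*√2) = -283/389 + 2*√(7 + 2*I*√2)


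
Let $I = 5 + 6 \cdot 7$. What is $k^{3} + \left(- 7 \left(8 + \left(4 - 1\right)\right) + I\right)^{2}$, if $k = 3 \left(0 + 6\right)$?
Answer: $6732$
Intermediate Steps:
$k = 18$ ($k = 3 \cdot 6 = 18$)
$I = 47$ ($I = 5 + 42 = 47$)
$k^{3} + \left(- 7 \left(8 + \left(4 - 1\right)\right) + I\right)^{2} = 18^{3} + \left(- 7 \left(8 + \left(4 - 1\right)\right) + 47\right)^{2} = 5832 + \left(- 7 \left(8 + 3\right) + 47\right)^{2} = 5832 + \left(\left(-7\right) 11 + 47\right)^{2} = 5832 + \left(-77 + 47\right)^{2} = 5832 + \left(-30\right)^{2} = 5832 + 900 = 6732$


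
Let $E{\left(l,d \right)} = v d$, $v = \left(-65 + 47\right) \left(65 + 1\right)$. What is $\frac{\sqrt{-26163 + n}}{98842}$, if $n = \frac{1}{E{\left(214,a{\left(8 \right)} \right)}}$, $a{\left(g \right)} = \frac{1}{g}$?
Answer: $\frac{i \sqrt{256423629}}{9785358} \approx 0.0016364 i$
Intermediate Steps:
$v = -1188$ ($v = \left(-18\right) 66 = -1188$)
$E{\left(l,d \right)} = - 1188 d$
$n = - \frac{2}{297}$ ($n = \frac{1}{\left(-1188\right) \frac{1}{8}} = \frac{1}{- \frac{297}{2}} = - \frac{2}{297} \approx -0.006734$)
$\frac{\sqrt{-26163 + n}}{98842} = \frac{\sqrt{-26163 - \frac{2}{297}}}{98842} = \sqrt{- \frac{7770413}{297}} \cdot \frac{1}{98842} = \frac{i \sqrt{256423629}}{99} \cdot \frac{1}{98842} = \frac{i \sqrt{256423629}}{9785358}$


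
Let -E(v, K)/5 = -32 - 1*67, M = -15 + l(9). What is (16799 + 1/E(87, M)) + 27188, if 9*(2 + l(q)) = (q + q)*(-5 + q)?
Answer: 21773566/495 ≈ 43987.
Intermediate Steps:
l(q) = -2 + 2*q*(-5 + q)/9 (l(q) = -2 + ((q + q)*(-5 + q))/9 = -2 + ((2*q)*(-5 + q))/9 = -2 + (2*q*(-5 + q))/9 = -2 + 2*q*(-5 + q)/9)
M = -9 (M = -15 + (-2 - 10/9*9 + (2/9)*9²) = -15 + (-2 - 10 + (2/9)*81) = -15 + (-2 - 10 + 18) = -15 + 6 = -9)
E(v, K) = 495 (E(v, K) = -5*(-32 - 1*67) = -5*(-32 - 67) = -5*(-99) = 495)
(16799 + 1/E(87, M)) + 27188 = (16799 + 1/495) + 27188 = 8315506/495 + 27188 = 21773566/495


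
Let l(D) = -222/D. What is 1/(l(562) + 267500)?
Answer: 281/75167389 ≈ 3.7383e-6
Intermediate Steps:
1/(l(562) + 267500) = 1/(-222/562 + 267500) = 1/(-222*1/562 + 267500) = 1/(-111/281 + 267500) = 1/(75167389/281) = 281/75167389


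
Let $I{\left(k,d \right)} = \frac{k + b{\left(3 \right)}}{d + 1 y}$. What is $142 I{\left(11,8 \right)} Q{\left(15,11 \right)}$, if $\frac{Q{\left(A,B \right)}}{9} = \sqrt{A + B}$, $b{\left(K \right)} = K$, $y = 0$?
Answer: $\frac{4473 \sqrt{26}}{2} \approx 11404.0$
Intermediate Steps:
$Q{\left(A,B \right)} = 9 \sqrt{A + B}$
$I{\left(k,d \right)} = \frac{3 + k}{d}$ ($I{\left(k,d \right)} = \frac{k + 3}{d + 1 \cdot 0} = \frac{3 + k}{d + 0} = \frac{3 + k}{d}$)
$142 I{\left(11,8 \right)} Q{\left(15,11 \right)} = 142 \frac{3 + 11}{8} \cdot 9 \sqrt{15 + 11} = 142 \cdot \frac{1}{8} \cdot 14 \cdot 9 \sqrt{26} = 142 \cdot \frac{7}{4} \cdot 9 \sqrt{26} = \frac{497 \cdot 9 \sqrt{26}}{2} = \frac{4473 \sqrt{26}}{2}$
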